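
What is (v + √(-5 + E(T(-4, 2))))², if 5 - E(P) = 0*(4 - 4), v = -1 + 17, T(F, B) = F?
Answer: 256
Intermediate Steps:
v = 16
E(P) = 5 (E(P) = 5 - 0*(4 - 4) = 5 - 0*0 = 5 - 1*0 = 5 + 0 = 5)
(v + √(-5 + E(T(-4, 2))))² = (16 + √(-5 + 5))² = (16 + √0)² = (16 + 0)² = 16² = 256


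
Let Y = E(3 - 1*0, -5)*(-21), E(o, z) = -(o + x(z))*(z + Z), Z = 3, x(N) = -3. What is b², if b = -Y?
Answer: 0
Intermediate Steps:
E(o, z) = -(-3 + o)*(3 + z) (E(o, z) = -(o - 3)*(z + 3) = -(-3 + o)*(3 + z))
Y = 0 (Y = (9 - 3*(3 - 1*0) + 3*(-5) - 1*(3 - 1*0)*(-5))*(-21) = (9 - 3*(3 + 0) - 15 - 1*(3 + 0)*(-5))*(-21) = (9 - 3*3 - 15 - 1*3*(-5))*(-21) = (9 - 9 - 15 + 15)*(-21) = 0*(-21) = 0)
b = 0 (b = -1*0 = 0)
b² = 0² = 0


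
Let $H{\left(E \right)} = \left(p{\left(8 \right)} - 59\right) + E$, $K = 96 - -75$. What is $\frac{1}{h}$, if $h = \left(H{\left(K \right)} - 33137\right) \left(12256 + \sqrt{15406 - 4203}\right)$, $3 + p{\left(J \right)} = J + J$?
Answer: $- \frac{3064}{1239586842249} + \frac{\sqrt{11203}}{4958347368996} \approx -2.4504 \cdot 10^{-9}$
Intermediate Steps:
$p{\left(J \right)} = -3 + 2 J$ ($p{\left(J \right)} = -3 + \left(J + J\right) = -3 + 2 J$)
$K = 171$ ($K = 96 + 75 = 171$)
$H{\left(E \right)} = -46 + E$ ($H{\left(E \right)} = \left(\left(-3 + 2 \cdot 8\right) - 59\right) + E = \left(\left(-3 + 16\right) - 59\right) + E = \left(13 - 59\right) + E = -46 + E$)
$h = -404595072 - 33012 \sqrt{11203}$ ($h = \left(\left(-46 + 171\right) - 33137\right) \left(12256 + \sqrt{15406 - 4203}\right) = \left(125 - 33137\right) \left(12256 + \sqrt{11203}\right) = - 33012 \left(12256 + \sqrt{11203}\right) = -404595072 - 33012 \sqrt{11203} \approx -4.0809 \cdot 10^{8}$)
$\frac{1}{h} = \frac{1}{-404595072 - 33012 \sqrt{11203}}$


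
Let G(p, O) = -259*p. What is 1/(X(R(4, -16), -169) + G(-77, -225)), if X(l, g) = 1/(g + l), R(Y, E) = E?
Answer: 185/3689454 ≈ 5.0143e-5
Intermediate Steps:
1/(X(R(4, -16), -169) + G(-77, -225)) = 1/(1/(-169 - 16) - 259*(-77)) = 1/(1/(-185) + 19943) = 1/(-1/185 + 19943) = 1/(3689454/185) = 185/3689454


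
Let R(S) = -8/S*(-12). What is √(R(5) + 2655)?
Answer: √66855/5 ≈ 51.713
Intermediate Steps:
R(S) = 96/S
√(R(5) + 2655) = √(96/5 + 2655) = √(13371/5) = √66855/5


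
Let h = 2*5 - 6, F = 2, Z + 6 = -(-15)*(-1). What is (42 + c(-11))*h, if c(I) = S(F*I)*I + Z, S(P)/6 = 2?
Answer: -444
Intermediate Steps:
Z = -21 (Z = -6 - (-15)*(-1) = -6 - 3*5 = -6 - 15 = -21)
h = 4 (h = 10 - 6 = 4)
S(P) = 12 (S(P) = 6*2 = 12)
c(I) = -21 + 12*I (c(I) = 12*I - 21 = -21 + 12*I)
(42 + c(-11))*h = (42 + (-21 + 12*(-11)))*4 = (42 + (-21 - 132))*4 = (42 - 153)*4 = -111*4 = -444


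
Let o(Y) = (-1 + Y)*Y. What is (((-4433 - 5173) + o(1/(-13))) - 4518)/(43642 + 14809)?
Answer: -2386942/9878219 ≈ -0.24164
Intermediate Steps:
o(Y) = Y*(-1 + Y)
(((-4433 - 5173) + o(1/(-13))) - 4518)/(43642 + 14809) = (((-4433 - 5173) + (-1 + 1/(-13))/(-13)) - 4518)/(43642 + 14809) = ((-9606 - (-1 - 1/13)/13) - 4518)/58451 = ((-9606 - 1/13*(-14/13)) - 4518)*(1/58451) = ((-9606 + 14/169) - 4518)*(1/58451) = (-1623400/169 - 4518)*(1/58451) = -2386942/169*1/58451 = -2386942/9878219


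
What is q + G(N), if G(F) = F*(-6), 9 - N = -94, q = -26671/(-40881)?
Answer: -25237787/40881 ≈ -617.35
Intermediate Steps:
q = 26671/40881 (q = -26671*(-1/40881) = 26671/40881 ≈ 0.65241)
N = 103 (N = 9 - 1*(-94) = 9 + 94 = 103)
G(F) = -6*F
q + G(N) = 26671/40881 - 6*103 = 26671/40881 - 618 = -25237787/40881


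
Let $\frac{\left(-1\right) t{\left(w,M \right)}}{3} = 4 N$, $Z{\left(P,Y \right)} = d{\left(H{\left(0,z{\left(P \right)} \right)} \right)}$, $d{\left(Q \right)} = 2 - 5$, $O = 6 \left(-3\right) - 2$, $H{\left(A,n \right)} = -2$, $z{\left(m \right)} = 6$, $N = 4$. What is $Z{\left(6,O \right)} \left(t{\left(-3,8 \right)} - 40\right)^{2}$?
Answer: $-23232$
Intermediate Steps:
$O = -20$ ($O = -18 - 2 = -20$)
$d{\left(Q \right)} = -3$
$Z{\left(P,Y \right)} = -3$
$t{\left(w,M \right)} = -48$ ($t{\left(w,M \right)} = - 3 \cdot 4 \cdot 4 = \left(-3\right) 16 = -48$)
$Z{\left(6,O \right)} \left(t{\left(-3,8 \right)} - 40\right)^{2} = - 3 \left(-48 - 40\right)^{2} = - 3 \left(-88\right)^{2} = \left(-3\right) 7744 = -23232$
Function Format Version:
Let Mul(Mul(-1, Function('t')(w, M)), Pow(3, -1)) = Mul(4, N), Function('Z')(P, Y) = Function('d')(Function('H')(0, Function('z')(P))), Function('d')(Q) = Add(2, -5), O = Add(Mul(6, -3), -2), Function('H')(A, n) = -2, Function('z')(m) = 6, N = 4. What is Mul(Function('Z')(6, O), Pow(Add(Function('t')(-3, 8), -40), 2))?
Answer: -23232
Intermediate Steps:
O = -20 (O = Add(-18, -2) = -20)
Function('d')(Q) = -3
Function('Z')(P, Y) = -3
Function('t')(w, M) = -48 (Function('t')(w, M) = Mul(-3, Mul(4, 4)) = Mul(-3, 16) = -48)
Mul(Function('Z')(6, O), Pow(Add(Function('t')(-3, 8), -40), 2)) = Mul(-3, Pow(Add(-48, -40), 2)) = Mul(-3, Pow(-88, 2)) = Mul(-3, 7744) = -23232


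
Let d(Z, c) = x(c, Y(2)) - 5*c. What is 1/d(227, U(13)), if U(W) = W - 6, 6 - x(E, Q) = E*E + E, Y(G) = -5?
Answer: -1/85 ≈ -0.011765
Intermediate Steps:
x(E, Q) = 6 - E - E² (x(E, Q) = 6 - (E*E + E) = 6 - (E² + E) = 6 - (E + E²) = 6 + (-E - E²) = 6 - E - E²)
U(W) = -6 + W
d(Z, c) = 6 - c² - 6*c (d(Z, c) = (6 - c - c²) - 5*c = 6 - c² - 6*c)
1/d(227, U(13)) = 1/(6 - (-6 + 13)² - 6*(-6 + 13)) = 1/(6 - 1*7² - 6*7) = 1/(6 - 1*49 - 42) = 1/(6 - 49 - 42) = 1/(-85) = -1/85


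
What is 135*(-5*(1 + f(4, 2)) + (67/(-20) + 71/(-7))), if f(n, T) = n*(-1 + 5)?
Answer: -372303/28 ≈ -13297.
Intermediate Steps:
f(n, T) = 4*n (f(n, T) = n*4 = 4*n)
135*(-5*(1 + f(4, 2)) + (67/(-20) + 71/(-7))) = 135*(-5*(1 + 4*4) + (67/(-20) + 71/(-7))) = 135*(-5*(1 + 16) + (67*(-1/20) + 71*(-⅐))) = 135*(-5*17 + (-67/20 - 71/7)) = 135*(-85 - 1889/140) = 135*(-13789/140) = -372303/28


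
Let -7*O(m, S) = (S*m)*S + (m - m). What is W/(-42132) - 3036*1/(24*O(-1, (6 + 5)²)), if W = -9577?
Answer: 9355361/56077692 ≈ 0.16683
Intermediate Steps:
O(m, S) = -m*S²/7 (O(m, S) = -((S*m)*S + (m - m))/7 = -(m*S² + 0)/7 = -m*S²/7)
W/(-42132) - 3036*1/(24*O(-1, (6 + 5)²)) = -9577/(-42132) - 3036*7/(24*(6 + 5)⁴) = -9577*(-1/42132) - 3036/((4*(-⅐*(-1)*(11²)²))*6) = 9577/42132 - 3036/((4*(-⅐*(-1)*121²))*6) = 9577/42132 - 3036/((4*(-⅐*(-1)*14641))*6) = 9577/42132 - 3036/((4*(14641/7))*6) = 9577/42132 - 3036/((58564/7)*6) = 9577/42132 - 3036/351384/7 = 9577/42132 - 3036*7/351384 = 9577/42132 - 161/2662 = 9355361/56077692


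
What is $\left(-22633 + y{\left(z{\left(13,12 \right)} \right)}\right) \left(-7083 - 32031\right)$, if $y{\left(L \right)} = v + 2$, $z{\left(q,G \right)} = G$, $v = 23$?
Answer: $884289312$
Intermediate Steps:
$y{\left(L \right)} = 25$ ($y{\left(L \right)} = 23 + 2 = 25$)
$\left(-22633 + y{\left(z{\left(13,12 \right)} \right)}\right) \left(-7083 - 32031\right) = \left(-22633 + 25\right) \left(-7083 - 32031\right) = \left(-22608\right) \left(-39114\right) = 884289312$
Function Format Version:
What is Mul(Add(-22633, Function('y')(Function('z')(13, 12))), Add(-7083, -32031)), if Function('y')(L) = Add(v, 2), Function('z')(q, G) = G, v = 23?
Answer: 884289312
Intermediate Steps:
Function('y')(L) = 25 (Function('y')(L) = Add(23, 2) = 25)
Mul(Add(-22633, Function('y')(Function('z')(13, 12))), Add(-7083, -32031)) = Mul(Add(-22633, 25), Add(-7083, -32031)) = Mul(-22608, -39114) = 884289312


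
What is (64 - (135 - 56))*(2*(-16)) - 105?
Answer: 375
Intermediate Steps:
(64 - (135 - 56))*(2*(-16)) - 105 = (64 - 1*79)*(-32) - 105 = (64 - 79)*(-32) - 105 = -15*(-32) - 105 = 480 - 105 = 375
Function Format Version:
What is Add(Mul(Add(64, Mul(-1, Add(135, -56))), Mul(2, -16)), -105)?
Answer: 375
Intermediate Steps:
Add(Mul(Add(64, Mul(-1, Add(135, -56))), Mul(2, -16)), -105) = Add(Mul(Add(64, Mul(-1, 79)), -32), -105) = Add(Mul(Add(64, -79), -32), -105) = Add(Mul(-15, -32), -105) = Add(480, -105) = 375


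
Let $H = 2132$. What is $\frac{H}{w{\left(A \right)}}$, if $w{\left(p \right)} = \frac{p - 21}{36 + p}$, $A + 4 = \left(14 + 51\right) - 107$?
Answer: $\frac{21320}{67} \approx 318.21$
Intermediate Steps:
$A = -46$ ($A = -4 + \left(\left(14 + 51\right) - 107\right) = -4 + \left(65 - 107\right) = -4 - 42 = -46$)
$w{\left(p \right)} = \frac{-21 + p}{36 + p}$
$\frac{H}{w{\left(A \right)}} = \frac{2132}{\frac{1}{36 - 46} \left(-21 - 46\right)} = \frac{2132}{\frac{1}{-10} \left(-67\right)} = \frac{2132}{\left(- \frac{1}{10}\right) \left(-67\right)} = \frac{2132}{\frac{67}{10}} = 2132 \cdot \frac{10}{67} = \frac{21320}{67}$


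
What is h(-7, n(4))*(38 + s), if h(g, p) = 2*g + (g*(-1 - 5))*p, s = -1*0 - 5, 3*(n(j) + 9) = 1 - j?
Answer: -14322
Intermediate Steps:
n(j) = -26/3 - j/3 (n(j) = -9 + (1 - j)/3 = -9 + (1/3 - j/3) = -26/3 - j/3)
s = -5 (s = 0 - 5 = -5)
h(g, p) = 2*g - 6*g*p (h(g, p) = 2*g + (g*(-6))*p = 2*g + (-6*g)*p = 2*g - 6*g*p)
h(-7, n(4))*(38 + s) = (2*(-7)*(1 - 3*(-26/3 - 1/3*4)))*(38 - 5) = (2*(-7)*(1 - 3*(-26/3 - 4/3)))*33 = (2*(-7)*(1 - 3*(-10)))*33 = (2*(-7)*(1 + 30))*33 = (2*(-7)*31)*33 = -434*33 = -14322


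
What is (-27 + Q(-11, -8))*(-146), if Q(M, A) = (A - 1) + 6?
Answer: 4380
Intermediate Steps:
Q(M, A) = 5 + A (Q(M, A) = (-1 + A) + 6 = 5 + A)
(-27 + Q(-11, -8))*(-146) = (-27 + (5 - 8))*(-146) = (-27 - 3)*(-146) = -30*(-146) = 4380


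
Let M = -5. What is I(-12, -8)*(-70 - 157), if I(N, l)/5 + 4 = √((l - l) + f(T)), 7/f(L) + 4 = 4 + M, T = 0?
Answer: 4540 - 227*I*√35 ≈ 4540.0 - 1342.9*I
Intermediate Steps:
f(L) = -7/5 (f(L) = 7/(-4 + (4 - 5)) = 7/(-4 - 1) = 7/(-5) = 7*(-⅕) = -7/5)
I(N, l) = -20 + I*√35 (I(N, l) = -20 + 5*√((l - l) - 7/5) = -20 + 5*√(0 - 7/5) = -20 + 5*√(-7/5) = -20 + 5*(I*√35/5) = -20 + I*√35)
I(-12, -8)*(-70 - 157) = (-20 + I*√35)*(-70 - 157) = (-20 + I*√35)*(-227) = 4540 - 227*I*√35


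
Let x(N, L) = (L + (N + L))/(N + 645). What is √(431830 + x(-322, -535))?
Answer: √45051942454/323 ≈ 657.13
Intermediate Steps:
x(N, L) = (N + 2*L)/(645 + N) (x(N, L) = (L + (L + N))/(645 + N) = (N + 2*L)/(645 + N))
√(431830 + x(-322, -535)) = √(431830 + (-322 + 2*(-535))/(645 - 322)) = √(431830 + (-322 - 1070)/323) = √(431830 + (1/323)*(-1392)) = √(431830 - 1392/323) = √(139479698/323) = √45051942454/323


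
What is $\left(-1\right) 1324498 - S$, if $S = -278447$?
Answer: $-1046051$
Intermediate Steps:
$\left(-1\right) 1324498 - S = \left(-1\right) 1324498 - -278447 = -1324498 + 278447 = -1046051$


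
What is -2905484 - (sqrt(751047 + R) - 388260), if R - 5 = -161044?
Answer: -2517224 - 2*sqrt(147502) ≈ -2.5180e+6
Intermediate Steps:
R = -161039 (R = 5 - 161044 = -161039)
-2905484 - (sqrt(751047 + R) - 388260) = -2905484 - (sqrt(751047 - 161039) - 388260) = -2905484 - (sqrt(590008) - 388260) = -2905484 - (2*sqrt(147502) - 388260) = -2905484 - (-388260 + 2*sqrt(147502)) = -2905484 + (388260 - 2*sqrt(147502)) = -2517224 - 2*sqrt(147502)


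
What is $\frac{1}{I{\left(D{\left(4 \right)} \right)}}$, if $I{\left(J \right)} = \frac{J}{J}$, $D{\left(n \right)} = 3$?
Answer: $1$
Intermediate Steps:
$I{\left(J \right)} = 1$
$\frac{1}{I{\left(D{\left(4 \right)} \right)}} = 1^{-1} = 1$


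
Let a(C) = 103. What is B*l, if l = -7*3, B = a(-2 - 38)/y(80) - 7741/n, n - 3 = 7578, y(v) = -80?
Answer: 1400123/28880 ≈ 48.481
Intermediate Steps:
n = 7581 (n = 3 + 7578 = 7581)
B = -1400123/606480 (B = 103/(-80) - 7741/7581 = 103*(-1/80) - 7741*1/7581 = -103/80 - 7741/7581 = -1400123/606480 ≈ -2.3086)
l = -21
B*l = -1400123/606480*(-21) = 1400123/28880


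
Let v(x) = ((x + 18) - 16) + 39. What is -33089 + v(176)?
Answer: -32872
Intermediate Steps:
v(x) = 41 + x (v(x) = ((18 + x) - 16) + 39 = (2 + x) + 39 = 41 + x)
-33089 + v(176) = -33089 + (41 + 176) = -33089 + 217 = -32872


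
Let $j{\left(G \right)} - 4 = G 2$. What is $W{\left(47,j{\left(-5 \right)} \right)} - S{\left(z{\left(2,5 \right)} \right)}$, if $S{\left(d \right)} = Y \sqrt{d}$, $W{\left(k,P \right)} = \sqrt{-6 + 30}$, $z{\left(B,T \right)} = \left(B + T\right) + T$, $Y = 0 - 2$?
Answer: $2 \sqrt{6} + 4 \sqrt{3} \approx 11.827$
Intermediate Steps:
$j{\left(G \right)} = 4 + 2 G$ ($j{\left(G \right)} = 4 + G 2 = 4 + 2 G$)
$Y = -2$
$z{\left(B,T \right)} = B + 2 T$
$W{\left(k,P \right)} = 2 \sqrt{6}$ ($W{\left(k,P \right)} = \sqrt{24} = 2 \sqrt{6}$)
$S{\left(d \right)} = - 2 \sqrt{d}$
$W{\left(47,j{\left(-5 \right)} \right)} - S{\left(z{\left(2,5 \right)} \right)} = 2 \sqrt{6} - - 2 \sqrt{2 + 2 \cdot 5} = 2 \sqrt{6} - - 2 \sqrt{2 + 10} = 2 \sqrt{6} - - 2 \sqrt{12} = 2 \sqrt{6} - - 2 \cdot 2 \sqrt{3} = 2 \sqrt{6} - - 4 \sqrt{3} = 2 \sqrt{6} + 4 \sqrt{3}$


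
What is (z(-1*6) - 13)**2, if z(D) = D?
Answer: 361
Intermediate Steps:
(z(-1*6) - 13)**2 = (-1*6 - 13)**2 = (-6 - 13)**2 = (-19)**2 = 361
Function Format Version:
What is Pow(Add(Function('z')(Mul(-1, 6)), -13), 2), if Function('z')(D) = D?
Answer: 361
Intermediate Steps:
Pow(Add(Function('z')(Mul(-1, 6)), -13), 2) = Pow(Add(Mul(-1, 6), -13), 2) = Pow(Add(-6, -13), 2) = Pow(-19, 2) = 361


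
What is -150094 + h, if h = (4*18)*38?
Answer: -147358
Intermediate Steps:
h = 2736 (h = 72*38 = 2736)
-150094 + h = -150094 + 2736 = -147358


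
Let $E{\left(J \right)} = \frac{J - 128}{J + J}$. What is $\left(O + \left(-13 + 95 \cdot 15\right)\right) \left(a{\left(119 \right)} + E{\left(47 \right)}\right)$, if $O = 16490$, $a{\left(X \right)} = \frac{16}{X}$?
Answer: $- \frac{72816385}{5593} \approx -13019.0$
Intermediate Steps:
$E{\left(J \right)} = \frac{-128 + J}{2 J}$
$\left(O + \left(-13 + 95 \cdot 15\right)\right) \left(a{\left(119 \right)} + E{\left(47 \right)}\right) = \left(16490 + \left(-13 + 95 \cdot 15\right)\right) \left(\frac{16}{119} + \frac{-128 + 47}{2 \cdot 47}\right) = \left(16490 + \left(-13 + 1425\right)\right) \left(16 \cdot \frac{1}{119} + \frac{1}{2} \cdot \frac{1}{47} \left(-81\right)\right) = \left(16490 + 1412\right) \left(\frac{16}{119} - \frac{81}{94}\right) = 17902 \left(- \frac{8135}{11186}\right) = - \frac{72816385}{5593}$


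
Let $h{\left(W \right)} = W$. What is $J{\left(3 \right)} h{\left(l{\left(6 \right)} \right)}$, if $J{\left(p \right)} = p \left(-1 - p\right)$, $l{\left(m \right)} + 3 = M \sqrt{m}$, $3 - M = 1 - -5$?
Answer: $36 + 36 \sqrt{6} \approx 124.18$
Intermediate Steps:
$M = -3$ ($M = 3 - \left(1 - -5\right) = 3 - \left(1 + 5\right) = 3 - 6 = -3$)
$l{\left(m \right)} = -3 - 3 \sqrt{m}$
$J{\left(3 \right)} h{\left(l{\left(6 \right)} \right)} = \left(-1\right) 3 \left(1 + 3\right) \left(-3 - 3 \sqrt{6}\right) = \left(-1\right) 3 \cdot 4 \left(-3 - 3 \sqrt{6}\right) = - 12 \left(-3 - 3 \sqrt{6}\right) = 36 + 36 \sqrt{6}$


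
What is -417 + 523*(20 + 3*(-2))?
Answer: 6905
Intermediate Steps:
-417 + 523*(20 + 3*(-2)) = -417 + 523*(20 - 6) = -417 + 523*14 = -417 + 7322 = 6905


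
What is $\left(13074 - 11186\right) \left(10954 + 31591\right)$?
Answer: $80324960$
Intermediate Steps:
$\left(13074 - 11186\right) \left(10954 + 31591\right) = 1888 \cdot 42545 = 80324960$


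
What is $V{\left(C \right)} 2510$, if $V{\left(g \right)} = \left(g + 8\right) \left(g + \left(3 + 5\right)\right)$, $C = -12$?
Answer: $40160$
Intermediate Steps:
$V{\left(g \right)} = \left(8 + g\right)^{2}$ ($V{\left(g \right)} = \left(8 + g\right) \left(g + 8\right) = \left(8 + g\right) \left(8 + g\right) = \left(8 + g\right)^{2}$)
$V{\left(C \right)} 2510 = \left(8 - 12\right)^{2} \cdot 2510 = \left(-4\right)^{2} \cdot 2510 = 16 \cdot 2510 = 40160$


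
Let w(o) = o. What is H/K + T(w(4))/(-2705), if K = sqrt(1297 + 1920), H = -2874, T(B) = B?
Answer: -4/2705 - 2874*sqrt(3217)/3217 ≈ -50.673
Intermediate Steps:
K = sqrt(3217) ≈ 56.719
H/K + T(w(4))/(-2705) = -2874*sqrt(3217)/3217 + 4/(-2705) = -2874*sqrt(3217)/3217 + 4*(-1/2705) = -2874*sqrt(3217)/3217 - 4/2705 = -4/2705 - 2874*sqrt(3217)/3217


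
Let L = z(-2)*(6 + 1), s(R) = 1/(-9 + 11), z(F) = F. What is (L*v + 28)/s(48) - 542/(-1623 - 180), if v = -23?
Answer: 1262642/1803 ≈ 700.30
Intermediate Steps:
s(R) = ½ (s(R) = 1/2 = ½)
L = -14 (L = -2*(6 + 1) = -2*7 = -14)
(L*v + 28)/s(48) - 542/(-1623 - 180) = (-14*(-23) + 28)/(½) - 542/(-1623 - 180) = (322 + 28)*2 - 542/(-1803) = 350*2 - 542*(-1/1803) = 700 + 542/1803 = 1262642/1803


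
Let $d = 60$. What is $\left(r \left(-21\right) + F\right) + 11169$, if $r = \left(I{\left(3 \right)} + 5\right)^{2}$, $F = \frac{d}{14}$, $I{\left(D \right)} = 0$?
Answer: $\frac{74538}{7} \approx 10648.0$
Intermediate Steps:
$F = \frac{30}{7}$ ($F = \frac{60}{14} = 60 \cdot \frac{1}{14} = \frac{30}{7} \approx 4.2857$)
$r = 25$ ($r = \left(0 + 5\right)^{2} = 5^{2} = 25$)
$\left(r \left(-21\right) + F\right) + 11169 = \left(25 \left(-21\right) + \frac{30}{7}\right) + 11169 = \left(-525 + \frac{30}{7}\right) + 11169 = - \frac{3645}{7} + 11169 = \frac{74538}{7}$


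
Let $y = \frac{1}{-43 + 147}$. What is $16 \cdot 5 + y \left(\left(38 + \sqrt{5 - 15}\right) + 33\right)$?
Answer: $\frac{8391}{104} + \frac{i \sqrt{10}}{104} \approx 80.683 + 0.030407 i$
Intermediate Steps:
$y = \frac{1}{104} \approx 0.0096154$
$16 \cdot 5 + y \left(\left(38 + \sqrt{5 - 15}\right) + 33\right) = 16 \cdot 5 + \frac{\left(38 + \sqrt{5 - 15}\right) + 33}{104} = 80 + \frac{\left(38 + \sqrt{-10}\right) + 33}{104} = 80 + \frac{\left(38 + i \sqrt{10}\right) + 33}{104} = 80 + \frac{71 + i \sqrt{10}}{104} = 80 + \left(\frac{71}{104} + \frac{i \sqrt{10}}{104}\right) = \frac{8391}{104} + \frac{i \sqrt{10}}{104}$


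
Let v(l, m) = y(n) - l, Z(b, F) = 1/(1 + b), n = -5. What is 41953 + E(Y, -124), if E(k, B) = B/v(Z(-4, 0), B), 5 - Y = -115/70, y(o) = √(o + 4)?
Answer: 209579/5 + 558*I/5 ≈ 41916.0 + 111.6*I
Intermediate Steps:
y(o) = √(4 + o)
v(l, m) = I - l (v(l, m) = √(4 - 5) - l = √(-1) - l = I - l)
Y = 93/14 (Y = 5 - (-115)/70 = 5 - 1*(-23/14) = 5 + 23/14 = 93/14 ≈ 6.6429)
E(k, B) = 9*B*(⅓ - I)/10 (E(k, B) = B/(I - 1/(1 - 4)) = B/(I - 1/(-3)) = B/(I - 1*(-⅓)) = B/(I + ⅓) = B/(⅓ + I) = B*(9*(⅓ - I)/10) = 9*B*(⅓ - I)/10)
41953 + E(Y, -124) = 41953 + (3/10)*(-124)*(1 - 3*I) = 41953 + (-186/5 + 558*I/5) = 209579/5 + 558*I/5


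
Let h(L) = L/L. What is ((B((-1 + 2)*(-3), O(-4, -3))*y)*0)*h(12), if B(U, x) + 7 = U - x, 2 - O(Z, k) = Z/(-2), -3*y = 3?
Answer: 0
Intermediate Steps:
y = -1 (y = -⅓*3 = -1)
O(Z, k) = 2 + Z/2 (O(Z, k) = 2 - Z/(-2) = 2 - Z*(-1)/2 = 2 - (-1)*Z/2 = 2 + Z/2)
B(U, x) = -7 + U - x (B(U, x) = -7 + (U - x) = -7 + U - x)
h(L) = 1
((B((-1 + 2)*(-3), O(-4, -3))*y)*0)*h(12) = (((-7 + (-1 + 2)*(-3) - (2 + (½)*(-4)))*(-1))*0)*1 = (((-7 + 1*(-3) - (2 - 2))*(-1))*0)*1 = (((-7 - 3 - 1*0)*(-1))*0)*1 = (((-7 - 3 + 0)*(-1))*0)*1 = (-10*(-1)*0)*1 = (10*0)*1 = 0*1 = 0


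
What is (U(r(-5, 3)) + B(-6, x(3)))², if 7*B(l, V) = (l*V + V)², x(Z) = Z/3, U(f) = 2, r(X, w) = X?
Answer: 1521/49 ≈ 31.041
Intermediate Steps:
x(Z) = Z/3 (x(Z) = Z*(⅓) = Z/3)
B(l, V) = (V + V*l)²/7 (B(l, V) = (l*V + V)²/7 = (V*l + V)²/7 = (V + V*l)²/7)
(U(r(-5, 3)) + B(-6, x(3)))² = (2 + ((⅓)*3)²*(1 - 6)²/7)² = (2 + (⅐)*1²*(-5)²)² = (2 + (⅐)*1*25)² = (2 + 25/7)² = (39/7)² = 1521/49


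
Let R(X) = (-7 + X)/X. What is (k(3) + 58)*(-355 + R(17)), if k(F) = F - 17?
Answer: -265100/17 ≈ -15594.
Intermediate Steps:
R(X) = (-7 + X)/X
k(F) = -17 + F
(k(3) + 58)*(-355 + R(17)) = ((-17 + 3) + 58)*(-355 + (-7 + 17)/17) = (-14 + 58)*(-355 + (1/17)*10) = 44*(-355 + 10/17) = 44*(-6025/17) = -265100/17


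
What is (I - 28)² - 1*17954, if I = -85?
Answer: -5185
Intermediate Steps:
(I - 28)² - 1*17954 = (-85 - 28)² - 1*17954 = (-113)² - 17954 = 12769 - 17954 = -5185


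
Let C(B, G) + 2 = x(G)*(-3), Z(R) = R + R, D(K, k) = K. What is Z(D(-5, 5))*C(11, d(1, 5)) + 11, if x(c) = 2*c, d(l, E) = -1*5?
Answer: -269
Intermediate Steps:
Z(R) = 2*R
d(l, E) = -5
C(B, G) = -2 - 6*G (C(B, G) = -2 + (2*G)*(-3) = -2 - 6*G)
Z(D(-5, 5))*C(11, d(1, 5)) + 11 = (2*(-5))*(-2 - 6*(-5)) + 11 = -10*(-2 + 30) + 11 = -10*28 + 11 = -280 + 11 = -269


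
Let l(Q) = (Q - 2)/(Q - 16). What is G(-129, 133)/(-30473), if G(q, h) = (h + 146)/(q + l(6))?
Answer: 45/636001 ≈ 7.0755e-5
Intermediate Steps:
l(Q) = (-2 + Q)/(-16 + Q)
G(q, h) = (146 + h)/(-⅖ + q) (G(q, h) = (h + 146)/(q + (-2 + 6)/(-16 + 6)) = (146 + h)/(q + 4/(-10)) = (146 + h)/(q - ⅒*4) = (146 + h)/(q - ⅖) = (146 + h)/(-⅖ + q))
G(-129, 133)/(-30473) = (5*(146 + 133)/(-2 + 5*(-129)))/(-30473) = (5*279/(-2 - 645))*(-1/30473) = (5*279/(-647))*(-1/30473) = (5*(-1/647)*279)*(-1/30473) = -1395/647*(-1/30473) = 45/636001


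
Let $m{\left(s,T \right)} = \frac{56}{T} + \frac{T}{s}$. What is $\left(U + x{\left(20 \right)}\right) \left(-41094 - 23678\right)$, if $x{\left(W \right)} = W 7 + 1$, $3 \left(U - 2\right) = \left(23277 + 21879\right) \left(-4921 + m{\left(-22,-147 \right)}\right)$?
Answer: $\frac{1106852101003076}{231} \approx 4.7916 \cdot 10^{12}$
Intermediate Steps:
$U = - \frac{17088467404}{231}$ ($U = 2 + \frac{\left(23277 + 21879\right) \left(-4921 + \left(\frac{56}{-147} - \frac{147}{-22}\right)\right)}{3} = 2 + \frac{45156 \left(-4921 + \left(56 \left(- \frac{1}{147}\right) - - \frac{147}{22}\right)\right)}{3} = 2 + \frac{45156 \left(-4921 + \left(- \frac{8}{21} + \frac{147}{22}\right)\right)}{3} = 2 + \frac{45156 \left(-4921 + \frac{2911}{462}\right)}{3} = 2 + \frac{45156 \left(- \frac{2270591}{462}\right)}{3} = 2 + \frac{1}{3} \left(- \frac{17088467866}{77}\right) = 2 - \frac{17088467866}{231} = - \frac{17088467404}{231} \approx -7.3976 \cdot 10^{7}$)
$x{\left(W \right)} = 1 + 7 W$ ($x{\left(W \right)} = 7 W + 1 = 1 + 7 W$)
$\left(U + x{\left(20 \right)}\right) \left(-41094 - 23678\right) = \left(- \frac{17088467404}{231} + \left(1 + 7 \cdot 20\right)\right) \left(-41094 - 23678\right) = \left(- \frac{17088467404}{231} + \left(1 + 140\right)\right) \left(-64772\right) = \left(- \frac{17088467404}{231} + 141\right) \left(-64772\right) = \left(- \frac{17088434833}{231}\right) \left(-64772\right) = \frac{1106852101003076}{231}$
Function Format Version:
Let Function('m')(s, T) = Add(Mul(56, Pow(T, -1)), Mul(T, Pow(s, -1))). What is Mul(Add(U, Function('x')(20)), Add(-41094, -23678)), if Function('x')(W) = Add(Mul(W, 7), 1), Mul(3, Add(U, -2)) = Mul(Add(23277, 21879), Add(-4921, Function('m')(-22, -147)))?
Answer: Rational(1106852101003076, 231) ≈ 4.7916e+12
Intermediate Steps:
U = Rational(-17088467404, 231) (U = Add(2, Mul(Rational(1, 3), Mul(Add(23277, 21879), Add(-4921, Add(Mul(56, Pow(-147, -1)), Mul(-147, Pow(-22, -1))))))) = Add(2, Mul(Rational(1, 3), Mul(45156, Add(-4921, Add(Mul(56, Rational(-1, 147)), Mul(-147, Rational(-1, 22))))))) = Add(2, Mul(Rational(1, 3), Mul(45156, Add(-4921, Add(Rational(-8, 21), Rational(147, 22)))))) = Add(2, Mul(Rational(1, 3), Mul(45156, Add(-4921, Rational(2911, 462))))) = Add(2, Mul(Rational(1, 3), Mul(45156, Rational(-2270591, 462)))) = Add(2, Mul(Rational(1, 3), Rational(-17088467866, 77))) = Add(2, Rational(-17088467866, 231)) = Rational(-17088467404, 231) ≈ -7.3976e+7)
Function('x')(W) = Add(1, Mul(7, W)) (Function('x')(W) = Add(Mul(7, W), 1) = Add(1, Mul(7, W)))
Mul(Add(U, Function('x')(20)), Add(-41094, -23678)) = Mul(Add(Rational(-17088467404, 231), Add(1, Mul(7, 20))), Add(-41094, -23678)) = Mul(Add(Rational(-17088467404, 231), Add(1, 140)), -64772) = Mul(Add(Rational(-17088467404, 231), 141), -64772) = Mul(Rational(-17088434833, 231), -64772) = Rational(1106852101003076, 231)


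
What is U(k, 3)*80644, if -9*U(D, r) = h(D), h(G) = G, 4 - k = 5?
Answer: 80644/9 ≈ 8960.4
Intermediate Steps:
k = -1 (k = 4 - 1*5 = 4 - 5 = -1)
U(D, r) = -D/9
U(k, 3)*80644 = -⅑*(-1)*80644 = (⅑)*80644 = 80644/9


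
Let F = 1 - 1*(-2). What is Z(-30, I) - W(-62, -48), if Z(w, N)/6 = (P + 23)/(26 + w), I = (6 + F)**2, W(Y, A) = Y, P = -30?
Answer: 145/2 ≈ 72.500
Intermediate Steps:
F = 3 (F = 1 + 2 = 3)
I = 81 (I = (6 + 3)**2 = 9**2 = 81)
Z(w, N) = -42/(26 + w) (Z(w, N) = 6*((-30 + 23)/(26 + w)) = 6*(-7/(26 + w)) = -42/(26 + w))
Z(-30, I) - W(-62, -48) = -42/(26 - 30) - 1*(-62) = -42/(-4) + 62 = -42*(-1/4) + 62 = 21/2 + 62 = 145/2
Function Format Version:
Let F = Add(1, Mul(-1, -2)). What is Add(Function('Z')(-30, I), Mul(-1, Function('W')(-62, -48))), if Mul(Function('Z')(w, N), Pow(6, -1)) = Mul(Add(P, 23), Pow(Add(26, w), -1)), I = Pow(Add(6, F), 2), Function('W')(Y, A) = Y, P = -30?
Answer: Rational(145, 2) ≈ 72.500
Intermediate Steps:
F = 3 (F = Add(1, 2) = 3)
I = 81 (I = Pow(Add(6, 3), 2) = Pow(9, 2) = 81)
Function('Z')(w, N) = Mul(-42, Pow(Add(26, w), -1)) (Function('Z')(w, N) = Mul(6, Mul(Add(-30, 23), Pow(Add(26, w), -1))) = Mul(6, Mul(-7, Pow(Add(26, w), -1))) = Mul(-42, Pow(Add(26, w), -1)))
Add(Function('Z')(-30, I), Mul(-1, Function('W')(-62, -48))) = Add(Mul(-42, Pow(Add(26, -30), -1)), Mul(-1, -62)) = Add(Mul(-42, Pow(-4, -1)), 62) = Add(Mul(-42, Rational(-1, 4)), 62) = Add(Rational(21, 2), 62) = Rational(145, 2)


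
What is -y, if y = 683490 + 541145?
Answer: -1224635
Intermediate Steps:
y = 1224635
-y = -1*1224635 = -1224635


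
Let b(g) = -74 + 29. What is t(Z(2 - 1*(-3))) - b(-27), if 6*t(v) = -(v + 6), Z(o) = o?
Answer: 259/6 ≈ 43.167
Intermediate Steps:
b(g) = -45
t(v) = -1 - v/6 (t(v) = (-(v + 6))/6 = (-(6 + v))/6 = (-6 - v)/6 = -1 - v/6)
t(Z(2 - 1*(-3))) - b(-27) = (-1 - (2 - 1*(-3))/6) - 1*(-45) = (-1 - (2 + 3)/6) + 45 = (-1 - ⅙*5) + 45 = (-1 - ⅚) + 45 = -11/6 + 45 = 259/6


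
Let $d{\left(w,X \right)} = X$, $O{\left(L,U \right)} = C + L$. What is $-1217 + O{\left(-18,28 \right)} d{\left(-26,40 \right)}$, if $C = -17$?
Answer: $-2617$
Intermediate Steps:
$O{\left(L,U \right)} = -17 + L$
$-1217 + O{\left(-18,28 \right)} d{\left(-26,40 \right)} = -1217 + \left(-17 - 18\right) 40 = -1217 - 1400 = -2617$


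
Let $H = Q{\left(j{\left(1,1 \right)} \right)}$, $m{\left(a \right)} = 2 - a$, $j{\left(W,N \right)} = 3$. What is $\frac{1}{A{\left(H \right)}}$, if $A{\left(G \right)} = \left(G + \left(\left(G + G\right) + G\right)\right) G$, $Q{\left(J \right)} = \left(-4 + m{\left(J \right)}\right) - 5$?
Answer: $\frac{1}{400} \approx 0.0025$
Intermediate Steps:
$Q{\left(J \right)} = -7 - J$ ($Q{\left(J \right)} = \left(-4 - \left(-2 + J\right)\right) - 5 = \left(-2 - J\right) - 5 = -7 - J$)
$H = -10$ ($H = -7 - 3 = -10$)
$A{\left(G \right)} = 4 G^{2}$ ($A{\left(G \right)} = \left(G + \left(2 G + G\right)\right) G = \left(G + 3 G\right) G = 4 G G = 4 G^{2}$)
$\frac{1}{A{\left(H \right)}} = \frac{1}{4 \left(-10\right)^{2}} = \frac{1}{4 \cdot 100} = \frac{1}{400}$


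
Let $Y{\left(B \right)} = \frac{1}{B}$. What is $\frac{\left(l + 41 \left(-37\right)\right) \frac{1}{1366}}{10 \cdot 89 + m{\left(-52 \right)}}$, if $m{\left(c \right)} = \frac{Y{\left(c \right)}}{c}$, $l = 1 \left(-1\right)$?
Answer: $- \frac{684112}{547893721} \approx -0.0012486$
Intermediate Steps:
$l = -1$
$m{\left(c \right)} = \frac{1}{c^{2}}$ ($m{\left(c \right)} = \frac{1}{c c} = \frac{1}{c^{2}}$)
$\frac{\left(l + 41 \left(-37\right)\right) \frac{1}{1366}}{10 \cdot 89 + m{\left(-52 \right)}} = \frac{\left(-1 + 41 \left(-37\right)\right) \frac{1}{1366}}{10 \cdot 89 + \frac{1}{2704}} = \frac{\left(-1 - 1517\right) \frac{1}{1366}}{890 + \frac{1}{2704}} = \frac{\left(-1518\right) \frac{1}{1366}}{\frac{2406561}{2704}} = \left(- \frac{759}{683}\right) \frac{2704}{2406561} = - \frac{684112}{547893721}$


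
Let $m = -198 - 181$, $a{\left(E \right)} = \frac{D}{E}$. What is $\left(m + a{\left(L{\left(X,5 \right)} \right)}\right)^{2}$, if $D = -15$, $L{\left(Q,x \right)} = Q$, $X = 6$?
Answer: $\frac{582169}{4} \approx 1.4554 \cdot 10^{5}$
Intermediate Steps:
$a{\left(E \right)} = - \frac{15}{E}$
$m = -379$ ($m = -198 - 181 = -379$)
$\left(m + a{\left(L{\left(X,5 \right)} \right)}\right)^{2} = \left(-379 - \frac{15}{6}\right)^{2} = \left(-379 - \frac{5}{2}\right)^{2} = \left(- \frac{763}{2}\right)^{2} = \frac{582169}{4}$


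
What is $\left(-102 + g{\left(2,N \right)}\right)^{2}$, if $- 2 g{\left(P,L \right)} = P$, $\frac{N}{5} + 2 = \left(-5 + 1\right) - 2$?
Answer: $10609$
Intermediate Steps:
$N = -40$ ($N = -10 + 5 \left(\left(-5 + 1\right) - 2\right) = -10 + 5 \left(-4 - 2\right) = -10 + 5 \left(-6\right) = -10 - 30 = -40$)
$g{\left(P,L \right)} = - \frac{P}{2}$
$\left(-102 + g{\left(2,N \right)}\right)^{2} = \left(-102 - 1\right)^{2} = \left(-103\right)^{2} = 10609$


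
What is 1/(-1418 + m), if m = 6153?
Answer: 1/4735 ≈ 0.00021119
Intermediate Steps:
1/(-1418 + m) = 1/(-1418 + 6153) = 1/4735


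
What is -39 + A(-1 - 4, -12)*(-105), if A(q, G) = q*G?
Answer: -6339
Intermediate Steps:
A(q, G) = G*q
-39 + A(-1 - 4, -12)*(-105) = -39 - 12*(-1 - 4)*(-105) = -39 - 12*(-5)*(-105) = -39 + 60*(-105) = -39 - 6300 = -6339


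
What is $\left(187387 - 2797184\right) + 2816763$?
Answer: $206966$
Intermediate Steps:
$\left(187387 - 2797184\right) + 2816763 = -2609797 + 2816763 = 206966$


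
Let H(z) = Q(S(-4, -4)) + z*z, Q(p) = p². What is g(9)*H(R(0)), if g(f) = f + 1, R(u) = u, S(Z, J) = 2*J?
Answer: 640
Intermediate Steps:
H(z) = 64 + z² (H(z) = (2*(-4))² + z*z = (-8)² + z² = 64 + z²)
g(f) = 1 + f
g(9)*H(R(0)) = (1 + 9)*(64 + 0²) = 10*(64 + 0) = 10*64 = 640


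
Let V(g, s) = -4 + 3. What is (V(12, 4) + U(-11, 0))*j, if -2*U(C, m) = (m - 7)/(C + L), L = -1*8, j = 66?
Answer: -1485/19 ≈ -78.158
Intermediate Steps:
V(g, s) = -1
L = -8
U(C, m) = -(-7 + m)/(2*(-8 + C)) (U(C, m) = -(m - 7)/(2*(C - 8)) = -(-7 + m)/(2*(-8 + C)))
(V(12, 4) + U(-11, 0))*j = (-1 + (7 - 1*0)/(2*(-8 - 11)))*66 = (-1 + (½)*(7 + 0)/(-19))*66 = (-1 + (½)*(-1/19)*7)*66 = (-1 - 7/38)*66 = -45/38*66 = -1485/19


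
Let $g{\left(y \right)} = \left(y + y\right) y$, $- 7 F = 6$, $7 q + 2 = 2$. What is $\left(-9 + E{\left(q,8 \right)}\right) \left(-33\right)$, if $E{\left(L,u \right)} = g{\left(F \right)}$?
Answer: $\frac{12177}{49} \approx 248.51$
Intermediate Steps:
$q = 0$ ($q = - \frac{2}{7} + \frac{1}{7} \cdot 2 = - \frac{2}{7} + \frac{2}{7} = 0$)
$F = - \frac{6}{7}$ ($F = \left(- \frac{1}{7}\right) 6 = - \frac{6}{7} \approx -0.85714$)
$g{\left(y \right)} = 2 y^{2}$ ($g{\left(y \right)} = 2 y y = 2 y^{2}$)
$E{\left(L,u \right)} = \frac{72}{49}$ ($E{\left(L,u \right)} = 2 \left(- \frac{6}{7}\right)^{2} = 2 \cdot \frac{36}{49} = \frac{72}{49}$)
$\left(-9 + E{\left(q,8 \right)}\right) \left(-33\right) = \left(-9 + \frac{72}{49}\right) \left(-33\right) = \left(- \frac{369}{49}\right) \left(-33\right) = \frac{12177}{49}$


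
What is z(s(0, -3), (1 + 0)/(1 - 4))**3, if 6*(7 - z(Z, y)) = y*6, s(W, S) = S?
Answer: 10648/27 ≈ 394.37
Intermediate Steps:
z(Z, y) = 7 - y (z(Z, y) = 7 - y*6/6 = 7 - y)
z(s(0, -3), (1 + 0)/(1 - 4))**3 = (7 - (1 + 0)/(1 - 4))**3 = (7 - 1/(-3))**3 = (7 - (-1)/3)**3 = (7 - 1*(-1/3))**3 = (7 + 1/3)**3 = (22/3)**3 = 10648/27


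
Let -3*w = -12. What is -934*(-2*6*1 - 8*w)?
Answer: 41096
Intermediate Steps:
w = 4 (w = -⅓*(-12) = 4)
-934*(-2*6*1 - 8*w) = -934*(-2*6*1 - 8*4) = -934*(-12*1 - 32) = -934*(-12 - 32) = -934*(-44) = 41096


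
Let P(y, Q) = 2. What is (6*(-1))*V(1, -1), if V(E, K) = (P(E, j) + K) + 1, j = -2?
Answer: -12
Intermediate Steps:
V(E, K) = 3 + K (V(E, K) = (2 + K) + 1 = 3 + K)
(6*(-1))*V(1, -1) = (6*(-1))*(3 - 1) = -6*2 = -12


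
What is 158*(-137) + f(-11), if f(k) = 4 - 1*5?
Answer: -21647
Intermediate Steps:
f(k) = -1 (f(k) = 4 - 5 = -1)
158*(-137) + f(-11) = 158*(-137) - 1 = -21646 - 1 = -21647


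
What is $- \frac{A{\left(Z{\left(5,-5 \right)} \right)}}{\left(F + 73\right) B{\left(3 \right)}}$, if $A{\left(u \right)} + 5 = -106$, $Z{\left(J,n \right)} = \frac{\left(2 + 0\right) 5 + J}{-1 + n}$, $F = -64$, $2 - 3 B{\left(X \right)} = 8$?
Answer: $- \frac{37}{6} \approx -6.1667$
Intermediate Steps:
$B{\left(X \right)} = -2$ ($B{\left(X \right)} = \frac{2}{3} - \frac{8}{3} = -2$)
$Z{\left(J,n \right)} = \frac{10 + J}{-1 + n}$ ($Z{\left(J,n \right)} = \frac{2 \cdot 5 + J}{-1 + n} = \frac{10 + J}{-1 + n}$)
$A{\left(u \right)} = -111$ ($A{\left(u \right)} = -5 - 106 = -111$)
$- \frac{A{\left(Z{\left(5,-5 \right)} \right)}}{\left(F + 73\right) B{\left(3 \right)}} = - \frac{-111}{\left(-64 + 73\right) \left(-2\right)} = - \frac{-111}{9 \left(-2\right)} = - \frac{-111}{-18} = - \frac{\left(-111\right) \left(-1\right)}{18} = \left(-1\right) \frac{37}{6} = - \frac{37}{6}$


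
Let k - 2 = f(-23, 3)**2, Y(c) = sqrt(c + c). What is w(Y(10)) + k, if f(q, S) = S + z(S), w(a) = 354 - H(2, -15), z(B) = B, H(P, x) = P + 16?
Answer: 374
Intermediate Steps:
H(P, x) = 16 + P
Y(c) = sqrt(2)*sqrt(c) (Y(c) = sqrt(2*c) = sqrt(2)*sqrt(c))
w(a) = 336 (w(a) = 354 - (16 + 2) = 354 - 1*18 = 354 - 18 = 336)
f(q, S) = 2*S (f(q, S) = S + S = 2*S)
k = 38 (k = 2 + (2*3)**2 = 2 + 6**2 = 2 + 36 = 38)
w(Y(10)) + k = 336 + 38 = 374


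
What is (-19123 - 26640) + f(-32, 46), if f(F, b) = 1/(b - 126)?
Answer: -3661041/80 ≈ -45763.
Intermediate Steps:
f(F, b) = 1/(-126 + b)
(-19123 - 26640) + f(-32, 46) = (-19123 - 26640) + 1/(-126 + 46) = -45763 + 1/(-80) = -45763 - 1/80 = -3661041/80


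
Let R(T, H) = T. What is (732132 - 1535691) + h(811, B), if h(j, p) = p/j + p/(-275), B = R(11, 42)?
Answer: -16292159261/20275 ≈ -8.0356e+5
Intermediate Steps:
B = 11
h(j, p) = -p/275 + p/j (h(j, p) = p/j + p*(-1/275) = p/j - p/275 = -p/275 + p/j)
(732132 - 1535691) + h(811, B) = (732132 - 1535691) + (-1/275*11 + 11/811) = -803559 + (-1/25 + 11*(1/811)) = -803559 + (-1/25 + 11/811) = -803559 - 536/20275 = -16292159261/20275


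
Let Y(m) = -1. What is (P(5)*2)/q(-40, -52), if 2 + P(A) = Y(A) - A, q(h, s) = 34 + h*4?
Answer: 8/63 ≈ 0.12698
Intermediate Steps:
q(h, s) = 34 + 4*h
P(A) = -3 - A (P(A) = -2 + (-1 - A) = -3 - A)
(P(5)*2)/q(-40, -52) = ((-3 - 1*5)*2)/(34 + 4*(-40)) = ((-3 - 5)*2)/(34 - 160) = -8*2/(-126) = -16*(-1/126) = 8/63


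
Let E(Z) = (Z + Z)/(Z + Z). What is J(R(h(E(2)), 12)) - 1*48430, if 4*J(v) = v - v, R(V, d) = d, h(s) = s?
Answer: -48430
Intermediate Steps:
E(Z) = 1 (E(Z) = (2*Z)/((2*Z)) = (2*Z)*(1/(2*Z)) = 1)
J(v) = 0 (J(v) = (v - v)/4 = (¼)*0 = 0)
J(R(h(E(2)), 12)) - 1*48430 = 0 - 1*48430 = 0 - 48430 = -48430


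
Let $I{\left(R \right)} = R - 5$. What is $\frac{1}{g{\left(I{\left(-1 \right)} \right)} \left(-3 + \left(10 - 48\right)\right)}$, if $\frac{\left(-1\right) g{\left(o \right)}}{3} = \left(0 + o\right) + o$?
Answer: $- \frac{1}{1476} \approx -0.00067751$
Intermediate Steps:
$I{\left(R \right)} = -5 + R$
$g{\left(o \right)} = - 6 o$ ($g{\left(o \right)} = - 3 \left(\left(0 + o\right) + o\right) = - 3 \left(o + o\right) = - 3 \cdot 2 o = - 6 o$)
$\frac{1}{g{\left(I{\left(-1 \right)} \right)} \left(-3 + \left(10 - 48\right)\right)} = \frac{1}{- 6 \left(-5 - 1\right) \left(-3 + \left(10 - 48\right)\right)} = \frac{1}{\left(-6\right) \left(-6\right) \left(-3 + \left(10 - 48\right)\right)} = \frac{1}{36 \left(-3 - 38\right)} = \frac{1}{36 \left(-41\right)} = \frac{1}{-1476} = - \frac{1}{1476}$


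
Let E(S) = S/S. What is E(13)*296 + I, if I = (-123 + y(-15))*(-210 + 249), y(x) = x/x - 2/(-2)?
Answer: -4423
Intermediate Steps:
E(S) = 1
y(x) = 2 (y(x) = 1 - 2*(-½) = 1 + 1 = 2)
I = -4719 (I = (-123 + 2)*(-210 + 249) = -121*39 = -4719)
E(13)*296 + I = 1*296 - 4719 = 296 - 4719 = -4423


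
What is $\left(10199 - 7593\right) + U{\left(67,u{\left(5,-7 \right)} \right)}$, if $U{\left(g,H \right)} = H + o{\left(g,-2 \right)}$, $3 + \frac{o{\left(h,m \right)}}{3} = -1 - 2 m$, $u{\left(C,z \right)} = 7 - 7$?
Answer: $2606$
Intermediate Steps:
$u{\left(C,z \right)} = 0$ ($u{\left(C,z \right)} = 7 - 7 = 0$)
$o{\left(h,m \right)} = -12 - 6 m$ ($o{\left(h,m \right)} = -9 + 3 \left(-1 - 2 m\right) = -9 - \left(3 + 6 m\right) = -12 - 6 m$)
$U{\left(g,H \right)} = H$ ($U{\left(g,H \right)} = H - 0 = H + \left(-12 + 12\right) = H + 0 = H$)
$\left(10199 - 7593\right) + U{\left(67,u{\left(5,-7 \right)} \right)} = \left(10199 - 7593\right) + 0 = 2606 + 0 = 2606$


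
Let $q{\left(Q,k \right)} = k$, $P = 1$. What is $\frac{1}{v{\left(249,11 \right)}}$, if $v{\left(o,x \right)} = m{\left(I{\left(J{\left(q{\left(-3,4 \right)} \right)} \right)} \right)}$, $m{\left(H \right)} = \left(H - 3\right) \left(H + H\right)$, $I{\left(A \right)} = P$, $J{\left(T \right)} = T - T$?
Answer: $- \frac{1}{4} \approx -0.25$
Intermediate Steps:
$J{\left(T \right)} = 0$
$I{\left(A \right)} = 1$
$m{\left(H \right)} = 2 H \left(-3 + H\right)$ ($m{\left(H \right)} = \left(-3 + H\right) 2 H = 2 H \left(-3 + H\right)$)
$v{\left(o,x \right)} = -4$ ($v{\left(o,x \right)} = 2 \cdot 1 \left(-3 + 1\right) = 2 \cdot 1 \left(-2\right) = -4$)
$\frac{1}{v{\left(249,11 \right)}} = \frac{1}{-4} = - \frac{1}{4}$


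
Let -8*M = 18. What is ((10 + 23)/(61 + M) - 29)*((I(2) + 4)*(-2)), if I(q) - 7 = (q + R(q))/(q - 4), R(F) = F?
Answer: 120294/235 ≈ 511.89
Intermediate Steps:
M = -9/4 (M = -1/8*18 = -9/4 ≈ -2.2500)
I(q) = 7 + 2*q/(-4 + q) (I(q) = 7 + (q + q)/(q - 4) = 7 + (2*q)/(-4 + q) = 7 + 2*q/(-4 + q))
((10 + 23)/(61 + M) - 29)*((I(2) + 4)*(-2)) = ((10 + 23)/(61 - 9/4) - 29)*(((-28 + 9*2)/(-4 + 2) + 4)*(-2)) = (33/(235/4) - 29)*(((-28 + 18)/(-2) + 4)*(-2)) = (33*(4/235) - 29)*((-1/2*(-10) + 4)*(-2)) = (132/235 - 29)*((5 + 4)*(-2)) = -60147*(-2)/235 = -6683/235*(-18) = 120294/235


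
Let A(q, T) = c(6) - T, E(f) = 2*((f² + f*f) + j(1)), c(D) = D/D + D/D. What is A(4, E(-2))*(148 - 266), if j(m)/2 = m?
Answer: 2124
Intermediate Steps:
j(m) = 2*m
c(D) = 2 (c(D) = 1 + 1 = 2)
E(f) = 4 + 4*f² (E(f) = 2*((f² + f*f) + 2*1) = 2*((f² + f²) + 2) = 2*(2*f² + 2) = 2*(2 + 2*f²) = 4 + 4*f²)
A(q, T) = 2 - T
A(4, E(-2))*(148 - 266) = (2 - (4 + 4*(-2)²))*(148 - 266) = (2 - (4 + 4*4))*(-118) = (2 - (4 + 16))*(-118) = (2 - 1*20)*(-118) = (2 - 20)*(-118) = -18*(-118) = 2124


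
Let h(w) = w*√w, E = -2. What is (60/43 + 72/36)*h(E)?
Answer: -292*I*√2/43 ≈ -9.6035*I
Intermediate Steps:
h(w) = w^(3/2)
(60/43 + 72/36)*h(E) = (60/43 + 72/36)*(-2)^(3/2) = (60*(1/43) + 72*(1/36))*(-2*I*√2) = (60/43 + 2)*(-2*I*√2) = 146*(-2*I*√2)/43 = -292*I*√2/43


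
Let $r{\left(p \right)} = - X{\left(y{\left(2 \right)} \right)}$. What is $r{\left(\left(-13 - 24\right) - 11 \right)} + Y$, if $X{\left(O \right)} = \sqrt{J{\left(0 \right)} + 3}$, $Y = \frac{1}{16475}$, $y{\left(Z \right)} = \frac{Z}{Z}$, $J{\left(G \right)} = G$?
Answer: $\frac{1}{16475} - \sqrt{3} \approx -1.732$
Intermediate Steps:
$y{\left(Z \right)} = 1$
$Y = \frac{1}{16475} \approx 6.0698 \cdot 10^{-5}$
$X{\left(O \right)} = \sqrt{3}$ ($X{\left(O \right)} = \sqrt{0 + 3} = \sqrt{3}$)
$r{\left(p \right)} = - \sqrt{3}$
$r{\left(\left(-13 - 24\right) - 11 \right)} + Y = - \sqrt{3} + \frac{1}{16475} = \frac{1}{16475} - \sqrt{3}$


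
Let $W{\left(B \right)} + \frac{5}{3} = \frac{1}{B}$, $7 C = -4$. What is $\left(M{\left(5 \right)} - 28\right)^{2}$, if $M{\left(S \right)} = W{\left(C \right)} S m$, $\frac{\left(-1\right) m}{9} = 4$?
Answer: $344569$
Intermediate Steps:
$C = - \frac{4}{7}$ ($C = \frac{1}{7} \left(-4\right) = - \frac{4}{7} \approx -0.57143$)
$m = -36$ ($m = \left(-9\right) 4 = -36$)
$W{\left(B \right)} = - \frac{5}{3} + \frac{1}{B}$
$M{\left(S \right)} = 123 S$ ($M{\left(S \right)} = \left(- \frac{5}{3} + \frac{1}{- \frac{4}{7}}\right) S \left(-36\right) = \left(- \frac{5}{3} - \frac{7}{4}\right) S \left(-36\right) = - \frac{41 S}{12} \left(-36\right) = 123 S$)
$\left(M{\left(5 \right)} - 28\right)^{2} = \left(123 \cdot 5 - 28\right)^{2} = \left(615 - 28\right)^{2} = 587^{2} = 344569$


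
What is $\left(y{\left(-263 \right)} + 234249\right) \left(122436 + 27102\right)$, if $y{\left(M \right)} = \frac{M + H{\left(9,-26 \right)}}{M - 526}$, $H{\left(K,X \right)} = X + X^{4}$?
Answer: $\frac{9189896370804}{263} \approx 3.4943 \cdot 10^{10}$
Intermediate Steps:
$y{\left(M \right)} = \frac{456950 + M}{-526 + M}$ ($y{\left(M \right)} = \frac{M - \left(26 - \left(-26\right)^{4}\right)}{M - 526} = \frac{M + \left(-26 + 456976\right)}{-526 + M} = \frac{M + 456950}{-526 + M} = \frac{456950 + M}{-526 + M}$)
$\left(y{\left(-263 \right)} + 234249\right) \left(122436 + 27102\right) = \left(\frac{456950 - 263}{-526 - 263} + 234249\right) \left(122436 + 27102\right) = \left(\frac{1}{-789} \cdot 456687 + 234249\right) 149538 = \left(\left(- \frac{1}{789}\right) 456687 + 234249\right) 149538 = \left(- \frac{152229}{263} + 234249\right) 149538 = \frac{61455258}{263} \cdot 149538 = \frac{9189896370804}{263}$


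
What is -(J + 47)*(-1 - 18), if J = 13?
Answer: 1140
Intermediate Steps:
-(J + 47)*(-1 - 18) = -(13 + 47)*(-1 - 18) = -60*(-19) = -1*(-1140) = 1140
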